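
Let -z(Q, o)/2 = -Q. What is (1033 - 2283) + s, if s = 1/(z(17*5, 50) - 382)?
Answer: -265001/212 ≈ -1250.0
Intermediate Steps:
z(Q, o) = 2*Q (z(Q, o) = -(-2)*Q = 2*Q)
s = -1/212 (s = 1/(2*(17*5) - 382) = 1/(2*85 - 382) = 1/(170 - 382) = 1/(-212) = -1/212 ≈ -0.0047170)
(1033 - 2283) + s = (1033 - 2283) - 1/212 = -1250 - 1/212 = -265001/212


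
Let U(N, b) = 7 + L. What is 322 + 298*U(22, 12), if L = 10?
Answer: 5388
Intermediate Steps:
U(N, b) = 17 (U(N, b) = 7 + 10 = 17)
322 + 298*U(22, 12) = 322 + 298*17 = 322 + 5066 = 5388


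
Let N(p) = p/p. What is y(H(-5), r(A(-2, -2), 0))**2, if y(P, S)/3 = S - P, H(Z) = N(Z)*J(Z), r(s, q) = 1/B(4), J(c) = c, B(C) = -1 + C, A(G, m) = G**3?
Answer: 256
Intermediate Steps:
N(p) = 1
r(s, q) = 1/3 (r(s, q) = 1/(-1 + 4) = 1/3)
H(Z) = Z (H(Z) = 1*Z = Z)
y(P, S) = -3*P + 3*S (y(P, S) = 3*(S - P) = -3*P + 3*S)
y(H(-5), r(A(-2, -2), 0))**2 = (-3*(-5) + 3*(1/3))**2 = (15 + 1)**2 = 16**2 = 256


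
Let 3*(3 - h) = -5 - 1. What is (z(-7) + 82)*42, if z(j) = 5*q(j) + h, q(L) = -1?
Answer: 3444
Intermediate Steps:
h = 5 (h = 3 - (-5 - 1)/3 = 3 - ⅓*(-6) = 3 + 2 = 5)
z(j) = 0 (z(j) = 5*(-1) + 5 = -5 + 5 = 0)
(z(-7) + 82)*42 = (0 + 82)*42 = 82*42 = 3444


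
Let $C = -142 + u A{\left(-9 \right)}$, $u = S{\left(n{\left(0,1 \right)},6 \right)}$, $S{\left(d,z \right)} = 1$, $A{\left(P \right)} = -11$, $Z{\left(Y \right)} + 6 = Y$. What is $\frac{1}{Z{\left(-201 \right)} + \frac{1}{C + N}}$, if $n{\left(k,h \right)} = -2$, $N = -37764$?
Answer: $- \frac{37917}{7848820} \approx -0.0048309$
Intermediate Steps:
$Z{\left(Y \right)} = -6 + Y$
$u = 1$
$C = -153$ ($C = -142 + 1 \left(-11\right) = -142 - 11 = -153$)
$\frac{1}{Z{\left(-201 \right)} + \frac{1}{C + N}} = \frac{1}{\left(-6 - 201\right) + \frac{1}{-153 - 37764}} = \frac{1}{-207 + \frac{1}{-37917}} = \frac{1}{-207 - \frac{1}{37917}} = \frac{1}{- \frac{7848820}{37917}} = - \frac{37917}{7848820}$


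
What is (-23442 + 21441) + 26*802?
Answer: 18851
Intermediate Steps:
(-23442 + 21441) + 26*802 = -2001 + 20852 = 18851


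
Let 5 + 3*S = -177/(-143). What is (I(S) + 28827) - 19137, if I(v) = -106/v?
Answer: 2629347/269 ≈ 9774.5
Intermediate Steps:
S = -538/429 (S = -5/3 + (-177/(-143))/3 = -5/3 + (-177*(-1/143))/3 = -5/3 + (⅓)*(177/143) = -5/3 + 59/143 = -538/429 ≈ -1.2541)
(I(S) + 28827) - 19137 = (-106/(-538/429) + 28827) - 19137 = (-106*(-429/538) + 28827) - 19137 = (22737/269 + 28827) - 19137 = 7777200/269 - 19137 = 2629347/269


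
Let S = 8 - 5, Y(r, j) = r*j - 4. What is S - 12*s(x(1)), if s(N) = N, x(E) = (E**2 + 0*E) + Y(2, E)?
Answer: 15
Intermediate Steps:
Y(r, j) = -4 + j*r (Y(r, j) = j*r - 4 = -4 + j*r)
x(E) = -4 + E**2 + 2*E (x(E) = (E**2 + 0*E) + (-4 + E*2) = (E**2 + 0) + (-4 + 2*E) = E**2 + (-4 + 2*E) = -4 + E**2 + 2*E)
S = 3
S - 12*s(x(1)) = 3 - 12*(-4 + 1**2 + 2*1) = 3 - 12*(-4 + 1 + 2) = 3 - 12*(-1) = 3 + 12 = 15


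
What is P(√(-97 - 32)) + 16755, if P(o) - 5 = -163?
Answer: 16597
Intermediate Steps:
P(o) = -158 (P(o) = 5 - 163 = -158)
P(√(-97 - 32)) + 16755 = -158 + 16755 = 16597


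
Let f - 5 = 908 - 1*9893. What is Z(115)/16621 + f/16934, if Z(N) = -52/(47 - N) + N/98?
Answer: -124303391197/234456191662 ≈ -0.53018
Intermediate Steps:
f = -8980 (f = 5 + (908 - 1*9893) = 5 + (908 - 9893) = 5 - 8985 = -8980)
Z(N) = -52/(47 - N) + N/98 (Z(N) = -52/(47 - N) + N*(1/98) = -52/(47 - N) + N/98)
Z(115)/16621 + f/16934 = ((5096 + 115² - 47*115)/(98*(-47 + 115)))/16621 - 8980/16934 = ((1/98)*(5096 + 13225 - 5405)/68)*(1/16621) - 8980*1/16934 = ((1/98)*(1/68)*12916)*(1/16621) - 4490/8467 = (3229/1666)*(1/16621) - 4490/8467 = 3229/27690586 - 4490/8467 = -124303391197/234456191662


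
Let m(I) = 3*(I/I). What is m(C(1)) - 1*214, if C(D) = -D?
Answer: -211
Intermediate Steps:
m(I) = 3 (m(I) = 3*1 = 3)
m(C(1)) - 1*214 = 3 - 1*214 = 3 - 214 = -211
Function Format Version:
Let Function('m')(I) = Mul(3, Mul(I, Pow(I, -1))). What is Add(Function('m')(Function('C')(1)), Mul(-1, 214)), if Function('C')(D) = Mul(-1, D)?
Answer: -211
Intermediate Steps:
Function('m')(I) = 3 (Function('m')(I) = Mul(3, 1) = 3)
Add(Function('m')(Function('C')(1)), Mul(-1, 214)) = Add(3, Mul(-1, 214)) = Add(3, -214) = -211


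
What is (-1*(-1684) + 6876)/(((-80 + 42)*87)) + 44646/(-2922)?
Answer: -14384333/805011 ≈ -17.868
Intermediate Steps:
(-1*(-1684) + 6876)/(((-80 + 42)*87)) + 44646/(-2922) = (1684 + 6876)/((-38*87)) + 44646*(-1/2922) = 8560/(-3306) - 7441/487 = 8560*(-1/3306) - 7441/487 = -4280/1653 - 7441/487 = -14384333/805011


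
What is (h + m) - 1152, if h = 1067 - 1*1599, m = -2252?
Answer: -3936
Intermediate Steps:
h = -532 (h = 1067 - 1599 = -532)
(h + m) - 1152 = (-532 - 2252) - 1152 = -2784 - 1152 = -3936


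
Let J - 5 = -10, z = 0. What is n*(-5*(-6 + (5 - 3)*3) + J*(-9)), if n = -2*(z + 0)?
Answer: 0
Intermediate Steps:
J = -5 (J = 5 - 10 = -5)
n = 0 (n = -2*(0 + 0) = -2*0 = 0)
n*(-5*(-6 + (5 - 3)*3) + J*(-9)) = 0*(-5*(-6 + (5 - 3)*3) - 5*(-9)) = 0*(-5*(-6 + 2*3) + 45) = 0*(-5*(-6 + 6) + 45) = 0*(-5*0 + 45) = 0*(0 + 45) = 0*45 = 0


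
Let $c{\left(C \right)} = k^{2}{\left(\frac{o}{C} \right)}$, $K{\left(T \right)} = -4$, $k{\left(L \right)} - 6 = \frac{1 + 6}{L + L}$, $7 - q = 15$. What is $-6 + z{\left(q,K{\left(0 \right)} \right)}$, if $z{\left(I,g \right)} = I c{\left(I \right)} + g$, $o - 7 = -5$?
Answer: $-522$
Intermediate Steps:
$o = 2$ ($o = 7 - 5 = 2$)
$q = -8$ ($q = 7 - 15 = -8$)
$k{\left(L \right)} = 6 + \frac{7}{2 L}$ ($k{\left(L \right)} = 6 + \frac{1 + 6}{L + L} = 6 + \frac{7}{2 L}$)
$c{\left(C \right)} = \left(6 + \frac{7 C}{4}\right)^{2}$ ($c{\left(C \right)} = \left(6 + \frac{7}{2 \frac{2}{C}}\right)^{2} = \left(6 + \frac{7 \frac{C}{2}}{2}\right)^{2} = \left(6 + \frac{7 C}{4}\right)^{2}$)
$z{\left(I,g \right)} = g + \frac{I \left(24 + 7 I\right)^{2}}{16}$ ($z{\left(I,g \right)} = I \frac{\left(24 + 7 I\right)^{2}}{16} + g = \frac{I \left(24 + 7 I\right)^{2}}{16} + g = g + \frac{I \left(24 + 7 I\right)^{2}}{16}$)
$-6 + z{\left(q,K{\left(0 \right)} \right)} = -6 + \left(-4 + \frac{1}{16} \left(-8\right) \left(24 + 7 \left(-8\right)\right)^{2}\right) = -6 + \left(-4 + \frac{1}{16} \left(-8\right) \left(24 - 56\right)^{2}\right) = -6 + \left(-4 + \frac{1}{16} \left(-8\right) \left(-32\right)^{2}\right) = -6 + \left(-4 + \frac{1}{16} \left(-8\right) 1024\right) = -6 - 516 = -522$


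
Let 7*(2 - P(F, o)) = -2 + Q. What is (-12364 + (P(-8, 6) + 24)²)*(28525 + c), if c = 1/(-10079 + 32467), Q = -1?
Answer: -365040902686311/1097012 ≈ -3.3276e+8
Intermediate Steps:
P(F, o) = 17/7 (P(F, o) = 2 - (-2 - 1)/7 = 2 - ⅐*(-3) = 2 + 3/7 = 17/7)
c = 1/22388 ≈ 4.4667e-5
(-12364 + (P(-8, 6) + 24)²)*(28525 + c) = (-12364 + (17/7 + 24)²)*(28525 + 1/22388) = (-12364 + (185/7)²)*(638617701/22388) = (-12364 + 34225/49)*(638617701/22388) = -571611/49*638617701/22388 = -365040902686311/1097012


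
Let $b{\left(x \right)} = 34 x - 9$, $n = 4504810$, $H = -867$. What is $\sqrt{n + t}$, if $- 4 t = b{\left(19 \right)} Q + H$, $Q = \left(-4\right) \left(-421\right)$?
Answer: $\frac{\sqrt{16947399}}{2} \approx 2058.4$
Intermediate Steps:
$b{\left(x \right)} = -9 + 34 x$
$Q = 1684$
$t = - \frac{1071841}{4}$ ($t = - \frac{\left(-9 + 34 \cdot 19\right) 1684 - 867}{4} = - \frac{\left(-9 + 646\right) 1684 - 867}{4} = - \frac{637 \cdot 1684 - 867}{4} = - \frac{1072708 - 867}{4} = \left(- \frac{1}{4}\right) 1071841 = - \frac{1071841}{4} \approx -2.6796 \cdot 10^{5}$)
$\sqrt{n + t} = \sqrt{4504810 - \frac{1071841}{4}} = \sqrt{\frac{16947399}{4}} = \frac{\sqrt{16947399}}{2}$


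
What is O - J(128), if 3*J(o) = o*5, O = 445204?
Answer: 1334972/3 ≈ 4.4499e+5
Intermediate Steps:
J(o) = 5*o/3 (J(o) = (o*5)/3 = (5*o)/3 = 5*o/3)
O - J(128) = 445204 - 5*128/3 = 445204 - 1*640/3 = 445204 - 640/3 = 1334972/3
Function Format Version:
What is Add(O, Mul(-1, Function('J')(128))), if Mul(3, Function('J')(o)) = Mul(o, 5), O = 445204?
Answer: Rational(1334972, 3) ≈ 4.4499e+5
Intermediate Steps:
Function('J')(o) = Mul(Rational(5, 3), o) (Function('J')(o) = Mul(Rational(1, 3), Mul(o, 5)) = Mul(Rational(1, 3), Mul(5, o)) = Mul(Rational(5, 3), o))
Add(O, Mul(-1, Function('J')(128))) = Add(445204, Mul(-1, Mul(Rational(5, 3), 128))) = Add(445204, Mul(-1, Rational(640, 3))) = Add(445204, Rational(-640, 3)) = Rational(1334972, 3)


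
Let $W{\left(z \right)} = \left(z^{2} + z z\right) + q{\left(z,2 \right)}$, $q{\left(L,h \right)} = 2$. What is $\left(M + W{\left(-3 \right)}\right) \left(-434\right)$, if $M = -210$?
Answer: $82460$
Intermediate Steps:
$W{\left(z \right)} = 2 + 2 z^{2}$ ($W{\left(z \right)} = \left(z^{2} + z z\right) + 2 = \left(z^{2} + z^{2}\right) + 2 = 2 z^{2} + 2 = 2 + 2 z^{2}$)
$\left(M + W{\left(-3 \right)}\right) \left(-434\right) = \left(-210 + \left(2 + 2 \left(-3\right)^{2}\right)\right) \left(-434\right) = \left(-210 + \left(2 + 2 \cdot 9\right)\right) \left(-434\right) = \left(-210 + \left(2 + 18\right)\right) \left(-434\right) = \left(-210 + 20\right) \left(-434\right) = \left(-190\right) \left(-434\right) = 82460$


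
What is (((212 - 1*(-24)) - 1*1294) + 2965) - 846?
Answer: 1061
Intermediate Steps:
(((212 - 1*(-24)) - 1*1294) + 2965) - 846 = (((212 + 24) - 1294) + 2965) - 846 = ((236 - 1294) + 2965) - 846 = (-1058 + 2965) - 846 = 1907 - 846 = 1061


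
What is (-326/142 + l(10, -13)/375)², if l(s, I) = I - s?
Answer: 3938566564/708890625 ≈ 5.5560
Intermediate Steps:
(-326/142 + l(10, -13)/375)² = (-326/142 + (-13 - 1*10)/375)² = (-326*1/142 + (-13 - 10)*(1/375))² = (-163/71 - 23*1/375)² = (-163/71 - 23/375)² = (-62758/26625)² = 3938566564/708890625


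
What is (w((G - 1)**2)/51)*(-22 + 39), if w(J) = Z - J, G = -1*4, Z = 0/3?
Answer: -25/3 ≈ -8.3333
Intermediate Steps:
Z = 0 (Z = 0*(1/3) = 0)
G = -4
w(J) = -J (w(J) = 0 - J = -J)
(w((G - 1)**2)/51)*(-22 + 39) = (-(-4 - 1)**2/51)*(-22 + 39) = (-1*(-5)**2*(1/51))*17 = (-1*25*(1/51))*17 = -25*1/51*17 = -25/51*17 = -25/3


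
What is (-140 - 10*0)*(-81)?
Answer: 11340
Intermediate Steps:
(-140 - 10*0)*(-81) = (-140 + 0)*(-81) = -140*(-81) = 11340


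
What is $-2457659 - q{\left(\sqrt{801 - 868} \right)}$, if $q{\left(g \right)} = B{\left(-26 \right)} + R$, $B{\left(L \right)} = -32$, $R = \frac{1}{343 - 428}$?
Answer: $- \frac{208898294}{85} \approx -2.4576 \cdot 10^{6}$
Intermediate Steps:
$R = - \frac{1}{85}$ ($R = \frac{1}{-85} = - \frac{1}{85} \approx -0.011765$)
$q{\left(g \right)} = - \frac{2721}{85}$ ($q{\left(g \right)} = -32 - \frac{1}{85} = - \frac{2721}{85}$)
$-2457659 - q{\left(\sqrt{801 - 868} \right)} = -2457659 - - \frac{2721}{85} = -2457659 + \frac{2721}{85} = - \frac{208898294}{85}$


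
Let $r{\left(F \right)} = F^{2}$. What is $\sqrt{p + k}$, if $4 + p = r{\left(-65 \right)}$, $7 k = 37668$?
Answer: $\frac{\sqrt{470505}}{7} \approx 97.99$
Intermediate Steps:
$k = \frac{37668}{7}$ ($k = \frac{1}{7} \cdot 37668 = \frac{37668}{7} \approx 5381.1$)
$p = 4221$ ($p = -4 + \left(-65\right)^{2} = -4 + 4225 = 4221$)
$\sqrt{p + k} = \sqrt{4221 + \frac{37668}{7}} = \sqrt{\frac{67215}{7}} = \frac{\sqrt{470505}}{7}$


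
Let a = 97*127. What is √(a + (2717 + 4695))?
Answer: √19731 ≈ 140.47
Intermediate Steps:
a = 12319
√(a + (2717 + 4695)) = √(12319 + (2717 + 4695)) = √(12319 + 7412) = √19731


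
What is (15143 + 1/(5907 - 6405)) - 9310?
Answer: 2904833/498 ≈ 5833.0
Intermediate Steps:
(15143 + 1/(5907 - 6405)) - 9310 = (15143 + 1/(-498)) - 9310 = (15143 - 1/498) - 9310 = 7541213/498 - 9310 = 2904833/498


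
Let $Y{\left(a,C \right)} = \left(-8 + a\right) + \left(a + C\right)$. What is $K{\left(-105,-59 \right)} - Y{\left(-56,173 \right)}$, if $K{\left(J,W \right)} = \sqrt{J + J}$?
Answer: $-53 + i \sqrt{210} \approx -53.0 + 14.491 i$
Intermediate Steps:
$Y{\left(a,C \right)} = -8 + C + 2 a$ ($Y{\left(a,C \right)} = \left(-8 + a\right) + \left(C + a\right) = -8 + C + 2 a$)
$K{\left(J,W \right)} = \sqrt{2} \sqrt{J}$ ($K{\left(J,W \right)} = \sqrt{2 J} = \sqrt{2} \sqrt{J}$)
$K{\left(-105,-59 \right)} - Y{\left(-56,173 \right)} = \sqrt{2} \sqrt{-105} - \left(-8 + 173 + 2 \left(-56\right)\right) = \sqrt{2} i \sqrt{105} - \left(-8 + 173 - 112\right) = i \sqrt{210} - 53 = -53 + i \sqrt{210}$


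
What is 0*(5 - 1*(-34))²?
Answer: 0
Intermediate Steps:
0*(5 - 1*(-34))² = 0*(5 + 34)² = 0*39² = 0*1521 = 0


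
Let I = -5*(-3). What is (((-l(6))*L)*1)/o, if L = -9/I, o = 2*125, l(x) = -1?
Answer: -3/1250 ≈ -0.0024000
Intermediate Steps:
I = 15
o = 250
L = -⅗ (L = -9/15 = -9*1/15 = -⅗ ≈ -0.60000)
(((-l(6))*L)*1)/o = ((-1*(-1)*(-⅗))*1)/250 = ((1*(-⅗))*1)*(1/250) = -⅗*1*(1/250) = -⅗*1/250 = -3/1250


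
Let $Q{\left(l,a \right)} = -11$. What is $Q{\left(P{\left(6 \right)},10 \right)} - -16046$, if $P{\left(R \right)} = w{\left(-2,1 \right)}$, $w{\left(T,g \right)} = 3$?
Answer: $16035$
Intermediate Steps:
$P{\left(R \right)} = 3$
$Q{\left(P{\left(6 \right)},10 \right)} - -16046 = -11 - -16046 = -11 + 16046 = 16035$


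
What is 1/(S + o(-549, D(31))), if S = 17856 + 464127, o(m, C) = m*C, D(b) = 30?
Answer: 1/465513 ≈ 2.1482e-6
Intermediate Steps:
o(m, C) = C*m
S = 481983
1/(S + o(-549, D(31))) = 1/(481983 + 30*(-549)) = 1/(481983 - 16470) = 1/465513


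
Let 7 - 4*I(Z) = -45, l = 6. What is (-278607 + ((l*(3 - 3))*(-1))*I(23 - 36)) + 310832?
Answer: 32225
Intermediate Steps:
I(Z) = 13 (I(Z) = 7/4 - ¼*(-45) = 7/4 + 45/4 = 13)
(-278607 + ((l*(3 - 3))*(-1))*I(23 - 36)) + 310832 = (-278607 + ((6*(3 - 3))*(-1))*13) + 310832 = (-278607 + ((6*0)*(-1))*13) + 310832 = (-278607 + (0*(-1))*13) + 310832 = (-278607 + 0*13) + 310832 = (-278607 + 0) + 310832 = -278607 + 310832 = 32225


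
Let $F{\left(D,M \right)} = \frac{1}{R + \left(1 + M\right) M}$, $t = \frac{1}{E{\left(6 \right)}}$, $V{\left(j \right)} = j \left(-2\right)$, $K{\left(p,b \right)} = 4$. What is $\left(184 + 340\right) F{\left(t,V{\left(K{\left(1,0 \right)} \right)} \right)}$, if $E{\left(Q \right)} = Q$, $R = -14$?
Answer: $\frac{262}{21} \approx 12.476$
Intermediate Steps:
$V{\left(j \right)} = - 2 j$
$t = \frac{1}{6} \approx 0.16667$
$F{\left(D,M \right)} = \frac{1}{-14 + M \left(1 + M\right)}$ ($F{\left(D,M \right)} = \frac{1}{-14 + \left(1 + M\right) M} = \frac{1}{-14 + M \left(1 + M\right)}$)
$\left(184 + 340\right) F{\left(t,V{\left(K{\left(1,0 \right)} \right)} \right)} = \frac{184 + 340}{-14 - 8 + \left(\left(-2\right) 4\right)^{2}} = \frac{524}{-14 - 8 + \left(-8\right)^{2}} = \frac{524}{-14 - 8 + 64} = \frac{524}{42} = 524 \cdot \frac{1}{42} = \frac{262}{21}$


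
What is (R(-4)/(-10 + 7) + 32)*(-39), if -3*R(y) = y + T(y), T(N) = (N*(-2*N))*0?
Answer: -3692/3 ≈ -1230.7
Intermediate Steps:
T(N) = 0 (T(N) = -2*N²*0 = 0)
R(y) = -y/3 (R(y) = -(y + 0)/3 = -y/3)
(R(-4)/(-10 + 7) + 32)*(-39) = ((-⅓*(-4))/(-10 + 7) + 32)*(-39) = ((4/3)/(-3) + 32)*(-39) = (-⅓*4/3 + 32)*(-39) = (-4/9 + 32)*(-39) = (284/9)*(-39) = -3692/3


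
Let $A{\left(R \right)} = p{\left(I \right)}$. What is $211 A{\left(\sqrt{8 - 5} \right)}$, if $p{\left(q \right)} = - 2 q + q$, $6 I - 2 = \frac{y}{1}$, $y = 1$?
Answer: $- \frac{211}{2} \approx -105.5$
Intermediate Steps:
$I = \frac{1}{2}$ ($I = \frac{1}{3} + \frac{1 \cdot 1^{-1}}{6} = \frac{1}{3} + \frac{1 \cdot 1}{6} = \frac{1}{3} + \frac{1}{6} \cdot 1 = \frac{1}{3} + \frac{1}{6} = \frac{1}{2} \approx 0.5$)
$p{\left(q \right)} = - q$
$A{\left(R \right)} = - \frac{1}{2}$ ($A{\left(R \right)} = \left(-1\right) \frac{1}{2} = - \frac{1}{2}$)
$211 A{\left(\sqrt{8 - 5} \right)} = 211 \left(- \frac{1}{2}\right) = - \frac{211}{2}$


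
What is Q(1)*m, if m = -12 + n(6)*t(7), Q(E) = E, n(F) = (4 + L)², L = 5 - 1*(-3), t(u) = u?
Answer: 996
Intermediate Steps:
L = 8 (L = 5 + 3 = 8)
n(F) = 144 (n(F) = (4 + 8)² = 12² = 144)
m = 996 (m = -12 + 144*7 = -12 + 1008 = 996)
Q(1)*m = 1*996 = 996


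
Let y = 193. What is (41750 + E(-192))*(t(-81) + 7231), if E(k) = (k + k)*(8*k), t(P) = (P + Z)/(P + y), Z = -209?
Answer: 127827735517/28 ≈ 4.5653e+9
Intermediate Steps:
t(P) = (-209 + P)/(193 + P) (t(P) = (P - 209)/(P + 193) = (-209 + P)/(193 + P))
E(k) = 16*k² (E(k) = (2*k)*(8*k) = 16*k²)
(41750 + E(-192))*(t(-81) + 7231) = (41750 + 16*(-192)²)*((-209 - 81)/(193 - 81) + 7231) = (41750 + 16*36864)*(-290/112 + 7231) = (41750 + 589824)*((1/112)*(-290) + 7231) = 631574*(-145/56 + 7231) = 631574*(404791/56) = 127827735517/28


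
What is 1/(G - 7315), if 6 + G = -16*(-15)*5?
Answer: -1/6121 ≈ -0.00016337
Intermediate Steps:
G = 1194 (G = -6 - 16*(-15)*5 = -6 + 240*5 = -6 + 1200 = 1194)
1/(G - 7315) = 1/(1194 - 7315) = 1/(-6121) = -1/6121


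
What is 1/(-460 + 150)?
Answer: -1/310 ≈ -0.0032258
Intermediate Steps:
1/(-460 + 150) = 1/(-310) = -1/310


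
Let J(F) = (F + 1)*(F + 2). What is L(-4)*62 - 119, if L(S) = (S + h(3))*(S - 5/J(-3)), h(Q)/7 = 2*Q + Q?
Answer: -23896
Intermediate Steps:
J(F) = (1 + F)*(2 + F)
h(Q) = 21*Q (h(Q) = 7*(2*Q + Q) = 7*(3*Q) = 21*Q)
L(S) = (63 + S)*(-5/2 + S) (L(S) = (S + 21*3)*(S - 5/(2 + (-3)² + 3*(-3))) = (S + 63)*(S - 5/(2 + 9 - 9)) = (63 + S)*(S - 5/2) = (63 + S)*(-5/2 + S))
L(-4)*62 - 119 = (-315/2 + (-4)² + (121/2)*(-4))*62 - 119 = (-315/2 + 16 - 242)*62 - 119 = -767/2*62 - 119 = -23777 - 119 = -23896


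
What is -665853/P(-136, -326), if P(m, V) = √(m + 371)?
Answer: -665853*√235/235 ≈ -43435.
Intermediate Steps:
P(m, V) = √(371 + m)
-665853/P(-136, -326) = -665853/√(371 - 136) = -665853*√235/235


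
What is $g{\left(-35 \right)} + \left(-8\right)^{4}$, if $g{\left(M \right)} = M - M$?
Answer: $4096$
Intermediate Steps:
$g{\left(M \right)} = 0$
$g{\left(-35 \right)} + \left(-8\right)^{4} = 0 + \left(-8\right)^{4} = 0 + 4096 = 4096$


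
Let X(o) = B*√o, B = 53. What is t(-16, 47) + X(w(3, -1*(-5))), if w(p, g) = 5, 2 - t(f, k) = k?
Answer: -45 + 53*√5 ≈ 73.512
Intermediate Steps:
t(f, k) = 2 - k
X(o) = 53*√o
t(-16, 47) + X(w(3, -1*(-5))) = (2 - 1*47) + 53*√5 = (2 - 47) + 53*√5 = -45 + 53*√5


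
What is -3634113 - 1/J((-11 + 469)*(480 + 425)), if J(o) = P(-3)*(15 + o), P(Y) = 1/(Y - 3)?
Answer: -1506358009059/414505 ≈ -3.6341e+6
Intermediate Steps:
P(Y) = 1/(-3 + Y)
J(o) = -5/2 - o/6 (J(o) = (15 + o)/(-3 - 3) = (15 + o)/(-6) = -(15 + o)/6 = -5/2 - o/6)
-3634113 - 1/J((-11 + 469)*(480 + 425)) = -3634113 - 1/(-5/2 - (-11 + 469)*(480 + 425)/6) = -3634113 - 1/(-5/2 - 229*905/3) = -3634113 - 1/(-5/2 - ⅙*414490) = -3634113 - 1/(-5/2 - 207245/3) = -3634113 - 1/(-414505/6) = -3634113 - 1*(-6/414505) = -3634113 + 6/414505 = -1506358009059/414505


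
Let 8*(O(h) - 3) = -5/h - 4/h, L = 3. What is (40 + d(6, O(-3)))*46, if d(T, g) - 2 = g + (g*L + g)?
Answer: 10833/4 ≈ 2708.3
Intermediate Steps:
O(h) = 3 - 9/(8*h) (O(h) = 3 + (-5/h - 4/h)/8 = 3 + (-9/h)/8 = 3 - 9/(8*h))
d(T, g) = 2 + 5*g (d(T, g) = 2 + (g + (g*3 + g)) = 2 + (g + (3*g + g)) = 2 + (g + 4*g) = 2 + 5*g)
(40 + d(6, O(-3)))*46 = (40 + (2 + 5*(3 - 9/8/(-3))))*46 = (40 + (2 + 5*(3 - 9/8*(-⅓))))*46 = (40 + (2 + 5*(3 + 3/8)))*46 = (40 + (2 + 5*(27/8)))*46 = (40 + (2 + 135/8))*46 = (40 + 151/8)*46 = (471/8)*46 = 10833/4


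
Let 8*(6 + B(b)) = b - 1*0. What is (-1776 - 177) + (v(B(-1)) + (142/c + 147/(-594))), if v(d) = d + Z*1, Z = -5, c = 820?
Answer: -318907399/162360 ≈ -1964.2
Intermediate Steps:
B(b) = -6 + b/8 (B(b) = -6 + (b - 1*0)/8 = -6 + (b + 0)/8 = -6 + b/8)
v(d) = -5 + d (v(d) = d - 5*1 = d - 5 = -5 + d)
(-1776 - 177) + (v(B(-1)) + (142/c + 147/(-594))) = (-1776 - 177) + ((-5 + (-6 + (⅛)*(-1))) + (142/820 + 147/(-594))) = -1953 + ((-5 + (-6 - ⅛)) + (142*(1/820) + 147*(-1/594))) = -1953 + ((-5 - 49/8) + (71/410 - 49/198)) = -1953 + (-89/8 - 1508/20295) = -1953 - 1818319/162360 = -318907399/162360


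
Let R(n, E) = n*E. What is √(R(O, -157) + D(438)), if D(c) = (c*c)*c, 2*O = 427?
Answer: √335976610/2 ≈ 9164.8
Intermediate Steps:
O = 427/2 (O = (½)*427 = 427/2 ≈ 213.50)
R(n, E) = E*n
D(c) = c³ (D(c) = c²*c = c³)
√(R(O, -157) + D(438)) = √(-157*427/2 + 438³) = √(-67039/2 + 84027672) = √(167988305/2) = √335976610/2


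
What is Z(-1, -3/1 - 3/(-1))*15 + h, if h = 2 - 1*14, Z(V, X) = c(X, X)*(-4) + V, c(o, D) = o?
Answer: -27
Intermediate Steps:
Z(V, X) = V - 4*X (Z(V, X) = X*(-4) + V = -4*X + V = V - 4*X)
h = -12 (h = 2 - 14 = -12)
Z(-1, -3/1 - 3/(-1))*15 + h = (-1 - 4*(-3/1 - 3/(-1)))*15 - 12 = (-1 - 4*(-3*1 - 3*(-1)))*15 - 12 = (-1 - 4*(-3 + 3))*15 - 12 = (-1 - 4*0)*15 - 12 = (-1 + 0)*15 - 12 = -1*15 - 12 = -15 - 12 = -27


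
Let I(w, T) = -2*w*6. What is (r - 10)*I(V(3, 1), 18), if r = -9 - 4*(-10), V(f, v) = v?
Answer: -252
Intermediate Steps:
I(w, T) = -12*w
r = 31 (r = -9 + 40 = 31)
(r - 10)*I(V(3, 1), 18) = (31 - 10)*(-12*1) = 21*(-12) = -252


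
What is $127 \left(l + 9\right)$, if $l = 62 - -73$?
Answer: $18288$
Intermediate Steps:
$l = 135$ ($l = 62 + 73 = 135$)
$127 \left(l + 9\right) = 127 \left(135 + 9\right) = 127 \cdot 144 = 18288$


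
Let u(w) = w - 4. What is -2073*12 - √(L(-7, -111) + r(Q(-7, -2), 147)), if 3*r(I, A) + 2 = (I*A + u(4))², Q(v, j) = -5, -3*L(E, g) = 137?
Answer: -24876 - √1620258/3 ≈ -25300.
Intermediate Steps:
u(w) = -4 + w
L(E, g) = -137/3 (L(E, g) = -⅓*137 = -137/3)
r(I, A) = -⅔ + A²*I²/3 (r(I, A) = -⅔ + (I*A + (-4 + 4))²/3 = -⅔ + (A*I + 0)²/3 = -⅔ + (A*I)²/3 = -⅔ + (A²*I²)/3 = -⅔ + A²*I²/3)
-2073*12 - √(L(-7, -111) + r(Q(-7, -2), 147)) = -2073*12 - √(-137/3 + (-⅔ + (⅓)*147²*(-5)²)) = -24876 - √(-137/3 + (-⅔ + (⅓)*21609*25)) = -24876 - √(-137/3 + (-⅔ + 180075)) = -24876 - √(-137/3 + 540223/3) = -24876 - √(540086/3) = -24876 - √1620258/3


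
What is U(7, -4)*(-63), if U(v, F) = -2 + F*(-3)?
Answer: -630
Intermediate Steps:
U(v, F) = -2 - 3*F
U(7, -4)*(-63) = (-2 - 3*(-4))*(-63) = (-2 + 12)*(-63) = 10*(-63) = -630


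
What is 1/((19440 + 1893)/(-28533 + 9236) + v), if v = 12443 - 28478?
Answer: -19297/309448728 ≈ -6.2359e-5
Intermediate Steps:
v = -16035
1/((19440 + 1893)/(-28533 + 9236) + v) = 1/((19440 + 1893)/(-28533 + 9236) - 16035) = 1/(21333/(-19297) - 16035) = 1/(21333*(-1/19297) - 16035) = 1/(-21333/19297 - 16035) = 1/(-309448728/19297) = -19297/309448728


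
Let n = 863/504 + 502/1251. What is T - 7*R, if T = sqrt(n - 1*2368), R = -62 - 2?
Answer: 448 + I*sqrt(322538872894)/11676 ≈ 448.0 + 48.64*I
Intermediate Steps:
n = 148069/70056 (n = 863*(1/504) + 502*(1/1251) = 863/504 + 502/1251 = 148069/70056 ≈ 2.1136)
R = -64
T = I*sqrt(322538872894)/11676 (T = sqrt(148069/70056 - 1*2368) = sqrt(148069/70056 - 2368) = sqrt(-165744539/70056) = I*sqrt(322538872894)/11676 ≈ 48.64*I)
T - 7*R = I*sqrt(322538872894)/11676 - 7*(-64) = I*sqrt(322538872894)/11676 - 1*(-448) = I*sqrt(322538872894)/11676 + 448 = 448 + I*sqrt(322538872894)/11676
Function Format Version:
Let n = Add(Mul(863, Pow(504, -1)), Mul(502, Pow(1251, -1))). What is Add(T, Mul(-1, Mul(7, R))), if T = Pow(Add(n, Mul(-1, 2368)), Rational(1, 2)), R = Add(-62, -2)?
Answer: Add(448, Mul(Rational(1, 11676), I, Pow(322538872894, Rational(1, 2)))) ≈ Add(448.00, Mul(48.640, I))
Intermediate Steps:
n = Rational(148069, 70056) (n = Add(Mul(863, Rational(1, 504)), Mul(502, Rational(1, 1251))) = Add(Rational(863, 504), Rational(502, 1251)) = Rational(148069, 70056) ≈ 2.1136)
R = -64
T = Mul(Rational(1, 11676), I, Pow(322538872894, Rational(1, 2))) (T = Pow(Add(Rational(148069, 70056), Mul(-1, 2368)), Rational(1, 2)) = Pow(Add(Rational(148069, 70056), -2368), Rational(1, 2)) = Pow(Rational(-165744539, 70056), Rational(1, 2)) = Mul(Rational(1, 11676), I, Pow(322538872894, Rational(1, 2))) ≈ Mul(48.640, I))
Add(T, Mul(-1, Mul(7, R))) = Add(Mul(Rational(1, 11676), I, Pow(322538872894, Rational(1, 2))), Mul(-1, Mul(7, -64))) = Add(Mul(Rational(1, 11676), I, Pow(322538872894, Rational(1, 2))), Mul(-1, -448)) = Add(Mul(Rational(1, 11676), I, Pow(322538872894, Rational(1, 2))), 448) = Add(448, Mul(Rational(1, 11676), I, Pow(322538872894, Rational(1, 2))))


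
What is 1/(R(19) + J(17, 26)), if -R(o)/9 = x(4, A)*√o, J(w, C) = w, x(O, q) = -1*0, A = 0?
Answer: 1/17 ≈ 0.058824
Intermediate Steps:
x(O, q) = 0
R(o) = 0 (R(o) = -0*√o = -9*0 = 0)
1/(R(19) + J(17, 26)) = 1/(0 + 17) = 1/17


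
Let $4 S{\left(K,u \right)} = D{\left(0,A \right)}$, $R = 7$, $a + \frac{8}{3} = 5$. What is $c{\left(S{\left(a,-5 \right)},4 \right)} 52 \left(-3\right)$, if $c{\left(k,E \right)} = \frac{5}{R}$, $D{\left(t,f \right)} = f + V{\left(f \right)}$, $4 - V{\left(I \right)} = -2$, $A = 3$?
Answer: $- \frac{780}{7} \approx -111.43$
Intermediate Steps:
$V{\left(I \right)} = 6$ ($V{\left(I \right)} = 4 - -2 = 4 + 2 = 6$)
$D{\left(t,f \right)} = 6 + f$ ($D{\left(t,f \right)} = f + 6 = 6 + f$)
$a = \frac{7}{3}$ ($a = - \frac{8}{3} + 5 = \frac{7}{3} \approx 2.3333$)
$S{\left(K,u \right)} = \frac{9}{4}$ ($S{\left(K,u \right)} = \frac{6 + 3}{4} = \frac{1}{4} \cdot 9 = \frac{9}{4}$)
$c{\left(k,E \right)} = \frac{5}{7}$
$c{\left(S{\left(a,-5 \right)},4 \right)} 52 \left(-3\right) = \frac{5}{7} \cdot 52 \left(-3\right) = \frac{260}{7} \left(-3\right) = - \frac{780}{7}$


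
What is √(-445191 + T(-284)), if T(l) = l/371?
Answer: I*√61276639795/371 ≈ 667.23*I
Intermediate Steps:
T(l) = l/371 (T(l) = l*(1/371) = l/371)
√(-445191 + T(-284)) = √(-445191 + (1/371)*(-284)) = √(-445191 - 284/371) = √(-165166145/371) = I*√61276639795/371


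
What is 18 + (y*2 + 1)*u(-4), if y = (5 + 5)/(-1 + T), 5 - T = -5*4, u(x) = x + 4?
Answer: 18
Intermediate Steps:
u(x) = 4 + x
T = 25 (T = 5 - (-5)*4 = 5 - 1*(-20) = 5 + 20 = 25)
y = 5/12 (y = (5 + 5)/(-1 + 25) = 10/24 = 10*(1/24) = 5/12 ≈ 0.41667)
18 + (y*2 + 1)*u(-4) = 18 + ((5/12)*2 + 1)*(4 - 4) = 18 + (⅚ + 1)*0 = 18 + (11/6)*0 = 18 + 0 = 18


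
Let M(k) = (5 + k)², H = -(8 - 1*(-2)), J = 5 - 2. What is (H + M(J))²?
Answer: 2916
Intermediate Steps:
J = 3
H = -10 (H = -(8 + 2) = -1*10 = -10)
(H + M(J))² = (-10 + (5 + 3)²)² = (-10 + 8²)² = (-10 + 64)² = 54² = 2916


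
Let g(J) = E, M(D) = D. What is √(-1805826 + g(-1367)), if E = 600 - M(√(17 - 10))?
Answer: √(-1805226 - √7) ≈ 1343.6*I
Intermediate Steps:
E = 600 - √7 (E = 600 - √(17 - 10) = 600 - √7 ≈ 597.35)
g(J) = 600 - √7
√(-1805826 + g(-1367)) = √(-1805826 + (600 - √7)) = √(-1805226 - √7)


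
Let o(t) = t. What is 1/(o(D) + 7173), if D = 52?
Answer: 1/7225 ≈ 0.00013841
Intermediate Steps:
1/(o(D) + 7173) = 1/(52 + 7173) = 1/7225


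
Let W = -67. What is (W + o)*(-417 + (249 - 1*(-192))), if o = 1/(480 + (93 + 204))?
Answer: -416464/259 ≈ -1608.0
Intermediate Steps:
o = 1/777 (o = 1/(480 + 297) = 1/777 ≈ 0.0012870)
(W + o)*(-417 + (249 - 1*(-192))) = (-67 + 1/777)*(-417 + (249 - 1*(-192))) = -52058*(-417 + (249 + 192))/777 = -52058*(-417 + 441)/777 = -52058/777*24 = -416464/259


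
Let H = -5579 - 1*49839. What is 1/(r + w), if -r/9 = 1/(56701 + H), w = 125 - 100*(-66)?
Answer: 1283/8628166 ≈ 0.00014870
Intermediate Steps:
H = -55418 (H = -5579 - 49839 = -55418)
w = 6725 (w = 125 + 6600 = 6725)
r = -9/1283 (r = -9/(56701 - 55418) = -9/1283 ≈ -0.0070148)
1/(r + w) = 1/(-9/1283 + 6725) = 1/(8628166/1283) = 1283/8628166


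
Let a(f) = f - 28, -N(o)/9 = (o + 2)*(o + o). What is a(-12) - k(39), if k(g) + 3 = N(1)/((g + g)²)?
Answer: -12503/338 ≈ -36.991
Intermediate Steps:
N(o) = -18*o*(2 + o) (N(o) = -9*(o + 2)*(o + o) = -9*(2 + o)*2*o = -18*o*(2 + o))
a(f) = -28 + f
k(g) = -3 - 27/(2*g²) (k(g) = -3 + (-18*1*(2 + 1))/((g + g)²) = -3 + (-18*1*3)/((2*g)²) = -3 - 54*1/(4*g²) = -3 - 27/(2*g²))
a(-12) - k(39) = (-28 - 12) - (-3 - 27/2/39²) = -40 - (-3 - 27/2*1/1521) = -40 - (-3 - 3/338) = -40 - 1*(-1017/338) = -40 + 1017/338 = -12503/338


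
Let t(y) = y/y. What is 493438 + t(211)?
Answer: 493439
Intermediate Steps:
t(y) = 1
493438 + t(211) = 493438 + 1 = 493439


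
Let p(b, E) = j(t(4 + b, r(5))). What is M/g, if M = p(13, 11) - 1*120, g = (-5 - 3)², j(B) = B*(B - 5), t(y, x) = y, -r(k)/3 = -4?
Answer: 21/16 ≈ 1.3125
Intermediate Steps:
r(k) = 12 (r(k) = -3*(-4) = 12)
j(B) = B*(-5 + B)
g = 64 (g = (-8)² = 64)
p(b, E) = (-1 + b)*(4 + b) (p(b, E) = (4 + b)*(-5 + (4 + b)) = (4 + b)*(-1 + b) = (-1 + b)*(4 + b))
M = 84 (M = (-1 + 13)*(4 + 13) - 1*120 = 12*17 - 120 = 204 - 120 = 84)
M/g = 84/64 = 84*(1/64) = 21/16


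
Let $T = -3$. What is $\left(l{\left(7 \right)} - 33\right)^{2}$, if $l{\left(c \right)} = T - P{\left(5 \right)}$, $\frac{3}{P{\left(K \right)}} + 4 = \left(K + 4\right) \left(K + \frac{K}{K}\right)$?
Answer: $\frac{3250809}{2500} \approx 1300.3$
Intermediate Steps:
$P{\left(K \right)} = \frac{3}{-4 + \left(1 + K\right) \left(4 + K\right)}$ ($P{\left(K \right)} = \frac{3}{-4 + \left(K + 4\right) \left(K + \frac{K}{K}\right)} = \frac{3}{-4 + \left(4 + K\right) \left(K + 1\right)} = \frac{3}{-4 + \left(4 + K\right) \left(1 + K\right)} = \frac{3}{-4 + \left(1 + K\right) \left(4 + K\right)}$)
$l{\left(c \right)} = - \frac{153}{50}$ ($l{\left(c \right)} = -3 - \frac{3}{5 \left(5 + 5\right)} = -3 - 3 \cdot \frac{1}{5} \cdot \frac{1}{10} = -3 - \frac{3}{50} = - \frac{153}{50}$)
$\left(l{\left(7 \right)} - 33\right)^{2} = \left(- \frac{153}{50} - 33\right)^{2} = \left(- \frac{1803}{50}\right)^{2} = \frac{3250809}{2500}$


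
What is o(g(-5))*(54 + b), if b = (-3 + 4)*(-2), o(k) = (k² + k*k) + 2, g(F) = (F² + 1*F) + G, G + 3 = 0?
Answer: 30160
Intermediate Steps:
G = -3 (G = -3 + 0 = -3)
g(F) = -3 + F + F² (g(F) = (F² + 1*F) - 3 = (F² + F) - 3 = (F + F²) - 3 = -3 + F + F²)
o(k) = 2 + 2*k² (o(k) = (k² + k²) + 2 = 2*k² + 2 = 2 + 2*k²)
b = -2 (b = 1*(-2) = -2)
o(g(-5))*(54 + b) = (2 + 2*(-3 - 5 + (-5)²)²)*(54 - 2) = (2 + 2*(-3 - 5 + 25)²)*52 = (2 + 2*17²)*52 = (2 + 2*289)*52 = (2 + 578)*52 = 580*52 = 30160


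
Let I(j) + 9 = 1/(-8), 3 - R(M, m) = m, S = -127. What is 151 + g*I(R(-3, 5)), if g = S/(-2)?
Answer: -6855/16 ≈ -428.44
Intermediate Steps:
R(M, m) = 3 - m
g = 127/2 (g = -127/(-2) = -127*(-½) = 127/2 ≈ 63.500)
I(j) = -73/8 (I(j) = -9 + 1/(-8) = -9 - ⅛ = -73/8)
151 + g*I(R(-3, 5)) = 151 + (127/2)*(-73/8) = 151 - 9271/16 = -6855/16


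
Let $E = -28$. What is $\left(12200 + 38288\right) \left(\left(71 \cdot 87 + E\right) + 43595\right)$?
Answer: $2511475072$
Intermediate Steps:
$\left(12200 + 38288\right) \left(\left(71 \cdot 87 + E\right) + 43595\right) = \left(12200 + 38288\right) \left(\left(71 \cdot 87 - 28\right) + 43595\right) = 50488 \left(\left(6177 - 28\right) + 43595\right) = 50488 \left(6149 + 43595\right) = 50488 \cdot 49744 = 2511475072$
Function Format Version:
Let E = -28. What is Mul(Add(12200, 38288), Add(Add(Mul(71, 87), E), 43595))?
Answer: 2511475072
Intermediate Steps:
Mul(Add(12200, 38288), Add(Add(Mul(71, 87), E), 43595)) = Mul(Add(12200, 38288), Add(Add(Mul(71, 87), -28), 43595)) = Mul(50488, Add(Add(6177, -28), 43595)) = Mul(50488, Add(6149, 43595)) = Mul(50488, 49744) = 2511475072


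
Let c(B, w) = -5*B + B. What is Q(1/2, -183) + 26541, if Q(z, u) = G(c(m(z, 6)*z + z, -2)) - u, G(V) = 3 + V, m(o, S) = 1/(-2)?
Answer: 26726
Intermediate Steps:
m(o, S) = -1/2
c(B, w) = -4*B
Q(z, u) = 3 - u - 2*z (Q(z, u) = (3 - 4*(-z/2 + z)) - u = (3 - 2*z) - u = 3 - u - 2*z)
Q(1/2, -183) + 26541 = (3 - 1*(-183) - 2/2) + 26541 = (3 + 183 - 2*1/2) + 26541 = (3 + 183 - 1) + 26541 = 185 + 26541 = 26726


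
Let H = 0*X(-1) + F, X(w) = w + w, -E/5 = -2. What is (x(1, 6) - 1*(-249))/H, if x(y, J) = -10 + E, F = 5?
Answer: 249/5 ≈ 49.800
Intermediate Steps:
E = 10 (E = -5*(-2) = 10)
X(w) = 2*w
x(y, J) = 0 (x(y, J) = -10 + 10 = 0)
H = 5 (H = 0*(2*(-1)) + 5 = 0*(-2) + 5 = 0 + 5 = 5)
(x(1, 6) - 1*(-249))/H = (0 - 1*(-249))/5 = (0 + 249)*(⅕) = 249*(⅕) = 249/5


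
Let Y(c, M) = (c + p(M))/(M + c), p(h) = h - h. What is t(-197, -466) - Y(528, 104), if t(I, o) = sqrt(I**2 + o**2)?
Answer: -66/79 + sqrt(255965) ≈ 505.09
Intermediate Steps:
p(h) = 0
Y(c, M) = c/(M + c) (Y(c, M) = (c + 0)/(M + c) = c/(M + c))
t(-197, -466) - Y(528, 104) = sqrt((-197)**2 + (-466)**2) - 528/(104 + 528) = sqrt(38809 + 217156) - 528/632 = sqrt(255965) - 528/632 = sqrt(255965) - 1*66/79 = sqrt(255965) - 66/79 = -66/79 + sqrt(255965)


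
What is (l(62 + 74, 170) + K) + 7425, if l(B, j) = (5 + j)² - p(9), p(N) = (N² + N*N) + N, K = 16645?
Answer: 54524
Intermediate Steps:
p(N) = N + 2*N² (p(N) = (N² + N²) + N = 2*N² + N = N + 2*N²)
l(B, j) = -171 + (5 + j)² (l(B, j) = (5 + j)² - 9*(1 + 2*9) = (5 + j)² - 9*(1 + 18) = (5 + j)² - 9*19 = (5 + j)² - 1*171 = (5 + j)² - 171 = -171 + (5 + j)²)
(l(62 + 74, 170) + K) + 7425 = ((-171 + (5 + 170)²) + 16645) + 7425 = ((-171 + 175²) + 16645) + 7425 = ((-171 + 30625) + 16645) + 7425 = (30454 + 16645) + 7425 = 47099 + 7425 = 54524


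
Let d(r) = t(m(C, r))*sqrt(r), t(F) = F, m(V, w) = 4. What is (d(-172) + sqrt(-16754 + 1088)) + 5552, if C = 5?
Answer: 5552 + I*sqrt(15666) + 8*I*sqrt(43) ≈ 5552.0 + 177.62*I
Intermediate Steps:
d(r) = 4*sqrt(r)
(d(-172) + sqrt(-16754 + 1088)) + 5552 = (4*sqrt(-172) + sqrt(-16754 + 1088)) + 5552 = (4*(2*I*sqrt(43)) + sqrt(-15666)) + 5552 = (8*I*sqrt(43) + I*sqrt(15666)) + 5552 = (I*sqrt(15666) + 8*I*sqrt(43)) + 5552 = 5552 + I*sqrt(15666) + 8*I*sqrt(43)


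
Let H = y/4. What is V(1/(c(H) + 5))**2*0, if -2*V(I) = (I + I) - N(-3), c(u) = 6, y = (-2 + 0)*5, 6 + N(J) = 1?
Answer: 0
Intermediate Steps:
N(J) = -5 (N(J) = -6 + 1 = -5)
y = -10 (y = -2*5 = -10)
H = -5/2 (H = -10/4 = -10*1/4 = -5/2 ≈ -2.5000)
V(I) = -5/2 - I (V(I) = -((I + I) - 1*(-5))/2 = -(2*I + 5)/2 = -(5 + 2*I)/2 = -5/2 - I)
V(1/(c(H) + 5))**2*0 = (-5/2 - 1/(6 + 5))**2*0 = (-5/2 - 1/11)**2*0 = (-57/22)**2*0 = (3249/484)*0 = 0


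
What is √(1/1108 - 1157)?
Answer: I*√355101535/554 ≈ 34.015*I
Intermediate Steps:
√(1/1108 - 1157) = √(-1281955/1108) = I*√355101535/554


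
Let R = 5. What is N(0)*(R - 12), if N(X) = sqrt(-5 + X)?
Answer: -7*I*sqrt(5) ≈ -15.652*I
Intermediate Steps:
N(0)*(R - 12) = sqrt(-5 + 0)*(5 - 12) = sqrt(-5)*(-7) = (I*sqrt(5))*(-7) = -7*I*sqrt(5)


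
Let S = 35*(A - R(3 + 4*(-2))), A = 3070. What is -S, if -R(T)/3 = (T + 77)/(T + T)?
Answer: -106694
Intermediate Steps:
R(T) = -3*(77 + T)/(2*T) (R(T) = -3*(T + 77)/(T + T) = -3*(77 + T)/(2*T))
S = 106694 (S = 35*(3070 - 3*(-77 - (3 + 4*(-2)))/(2*(3 + 4*(-2)))) = 35*(3070 - 3*(-77 - (3 - 8))/(2*(3 - 8))) = 35*(3070 - 3*(-77 - 1*(-5))/(2*(-5))) = 35*(3070 - 3*(-1)*(-77 + 5)/(2*5)) = 35*(3070 - 3*(-1)*(-72)/(2*5)) = 35*(3070 - 1*108/5) = 35*(3070 - 108/5) = 35*(15242/5) = 106694)
-S = -1*106694 = -106694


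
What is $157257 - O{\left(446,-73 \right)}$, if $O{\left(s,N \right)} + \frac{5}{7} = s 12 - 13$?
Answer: $\frac{1063431}{7} \approx 1.5192 \cdot 10^{5}$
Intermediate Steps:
$O{\left(s,N \right)} = - \frac{96}{7} + 12 s$ ($O{\left(s,N \right)} = - \frac{5}{7} + \left(s 12 - 13\right) = - \frac{5}{7} + \left(12 s - 13\right) = - \frac{5}{7} + \left(-13 + 12 s\right) = - \frac{96}{7} + 12 s$)
$157257 - O{\left(446,-73 \right)} = 157257 - \left(- \frac{96}{7} + 12 \cdot 446\right) = 157257 - \left(- \frac{96}{7} + 5352\right) = 157257 - \frac{37368}{7} = \frac{1063431}{7}$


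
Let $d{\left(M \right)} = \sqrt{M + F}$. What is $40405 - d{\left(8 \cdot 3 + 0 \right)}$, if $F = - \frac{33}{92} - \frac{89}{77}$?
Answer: $40405 - \frac{\sqrt{282097277}}{3542} \approx 40400.0$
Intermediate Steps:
$F = - \frac{10729}{7084}$ ($F = \left(-33\right) \frac{1}{92} - \frac{89}{77} = - \frac{33}{92} - \frac{89}{77} = - \frac{10729}{7084} \approx -1.5145$)
$d{\left(M \right)} = \sqrt{- \frac{10729}{7084} + M}$ ($d{\left(M \right)} = \sqrt{M - \frac{10729}{7084}} = \sqrt{- \frac{10729}{7084} + M}$)
$40405 - d{\left(8 \cdot 3 + 0 \right)} = 40405 - \frac{\sqrt{-19001059 + 12545764 \left(8 \cdot 3 + 0\right)}}{3542} = 40405 - \frac{\sqrt{-19001059 + 12545764 \left(24 + 0\right)}}{3542} = 40405 - \frac{\sqrt{-19001059 + 12545764 \cdot 24}}{3542} = 40405 - \frac{\sqrt{-19001059 + 301098336}}{3542} = 40405 - \frac{\sqrt{282097277}}{3542}$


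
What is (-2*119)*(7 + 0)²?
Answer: -11662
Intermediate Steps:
(-2*119)*(7 + 0)² = -238*7² = -238*49 = -11662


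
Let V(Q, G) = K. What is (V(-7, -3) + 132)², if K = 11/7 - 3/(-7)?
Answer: 17956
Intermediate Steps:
K = 2 (K = 11*(⅐) - 3*(-⅐) = 11/7 + 3/7 = 2)
V(Q, G) = 2
(V(-7, -3) + 132)² = (2 + 132)² = 134² = 17956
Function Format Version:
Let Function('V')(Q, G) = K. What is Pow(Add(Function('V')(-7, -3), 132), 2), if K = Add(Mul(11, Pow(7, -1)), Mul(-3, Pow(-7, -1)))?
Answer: 17956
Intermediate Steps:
K = 2 (K = Add(Mul(11, Rational(1, 7)), Mul(-3, Rational(-1, 7))) = Add(Rational(11, 7), Rational(3, 7)) = 2)
Function('V')(Q, G) = 2
Pow(Add(Function('V')(-7, -3), 132), 2) = Pow(Add(2, 132), 2) = Pow(134, 2) = 17956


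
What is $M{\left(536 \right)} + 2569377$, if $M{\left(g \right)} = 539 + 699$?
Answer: $2570615$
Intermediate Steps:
$M{\left(g \right)} = 1238$
$M{\left(536 \right)} + 2569377 = 1238 + 2569377 = 2570615$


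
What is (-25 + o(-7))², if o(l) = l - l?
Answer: 625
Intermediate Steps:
o(l) = 0
(-25 + o(-7))² = (-25 + 0)² = (-25)² = 625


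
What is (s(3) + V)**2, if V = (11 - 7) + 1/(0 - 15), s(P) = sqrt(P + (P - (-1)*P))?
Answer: 10816/225 ≈ 48.071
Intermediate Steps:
s(P) = sqrt(3)*sqrt(P) (s(P) = sqrt(P + (P + P)) = sqrt(P + 2*P) = sqrt(3*P) = sqrt(3)*sqrt(P))
V = 59/15 (V = 4 + 1/(-15) = 4 - 1/15 = 59/15 ≈ 3.9333)
(s(3) + V)**2 = (sqrt(3)*sqrt(3) + 59/15)**2 = (3 + 59/15)**2 = (104/15)**2 = 10816/225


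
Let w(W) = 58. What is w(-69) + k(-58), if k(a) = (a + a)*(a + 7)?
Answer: 5974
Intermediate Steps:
k(a) = 2*a*(7 + a) (k(a) = (2*a)*(7 + a) = 2*a*(7 + a))
w(-69) + k(-58) = 58 + 2*(-58)*(7 - 58) = 58 + 2*(-58)*(-51) = 58 + 5916 = 5974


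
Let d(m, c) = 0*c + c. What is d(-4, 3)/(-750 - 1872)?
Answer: -1/874 ≈ -0.0011442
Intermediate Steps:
d(m, c) = c (d(m, c) = 0 + c = c)
d(-4, 3)/(-750 - 1872) = 3/(-750 - 1872) = 3/(-2622) = 3*(-1/2622) = -1/874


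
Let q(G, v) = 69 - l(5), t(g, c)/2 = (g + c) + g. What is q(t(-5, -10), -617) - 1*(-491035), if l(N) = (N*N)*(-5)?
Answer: 491229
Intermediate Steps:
l(N) = -5*N² (l(N) = N²*(-5) = -5*N²)
t(g, c) = 2*c + 4*g (t(g, c) = 2*((g + c) + g) = 2*((c + g) + g) = 2*(c + 2*g) = 2*c + 4*g)
q(G, v) = 194 (q(G, v) = 69 - (-5)*5² = 69 - (-5)*25 = 69 - 1*(-125) = 69 + 125 = 194)
q(t(-5, -10), -617) - 1*(-491035) = 194 - 1*(-491035) = 194 + 491035 = 491229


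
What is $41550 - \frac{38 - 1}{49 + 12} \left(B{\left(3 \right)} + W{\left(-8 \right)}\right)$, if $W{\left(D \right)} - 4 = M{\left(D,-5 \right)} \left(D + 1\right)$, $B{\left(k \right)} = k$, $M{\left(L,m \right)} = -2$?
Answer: $\frac{2533773}{61} \approx 41537.0$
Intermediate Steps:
$W{\left(D \right)} = 2 - 2 D$ ($W{\left(D \right)} = 4 - 2 \left(D + 1\right) = 4 - 2 \left(1 + D\right) = 4 - \left(2 + 2 D\right) = 2 - 2 D$)
$41550 - \frac{38 - 1}{49 + 12} \left(B{\left(3 \right)} + W{\left(-8 \right)}\right) = 41550 - \frac{38 - 1}{49 + 12} \left(3 + \left(2 - -16\right)\right) = 41550 - \frac{37}{61} \left(3 + \left(2 + 16\right)\right) = 41550 - 37 \cdot \frac{1}{61} \left(3 + 18\right) = 41550 - \frac{37}{61} \cdot 21 = 41550 - \frac{777}{61} = \frac{2533773}{61}$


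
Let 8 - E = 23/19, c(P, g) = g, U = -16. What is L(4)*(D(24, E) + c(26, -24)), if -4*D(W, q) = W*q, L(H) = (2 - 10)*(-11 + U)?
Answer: -265680/19 ≈ -13983.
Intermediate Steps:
E = 129/19 (E = 8 - 23/19 = 129/19 ≈ 6.7895)
L(H) = 216 (L(H) = (2 - 10)*(-11 - 16) = -8*(-27) = 216)
D(W, q) = -W*q/4
L(4)*(D(24, E) + c(26, -24)) = 216*(-¼*24*129/19 - 24) = 216*(-774/19 - 24) = 216*(-1230/19) = -265680/19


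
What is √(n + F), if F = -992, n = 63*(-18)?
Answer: I*√2126 ≈ 46.109*I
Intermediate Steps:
n = -1134
√(n + F) = √(-1134 - 992) = √(-2126) = I*√2126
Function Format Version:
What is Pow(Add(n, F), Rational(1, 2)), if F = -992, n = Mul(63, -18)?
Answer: Mul(I, Pow(2126, Rational(1, 2))) ≈ Mul(46.109, I)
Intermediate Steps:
n = -1134
Pow(Add(n, F), Rational(1, 2)) = Pow(Add(-1134, -992), Rational(1, 2)) = Pow(-2126, Rational(1, 2)) = Mul(I, Pow(2126, Rational(1, 2)))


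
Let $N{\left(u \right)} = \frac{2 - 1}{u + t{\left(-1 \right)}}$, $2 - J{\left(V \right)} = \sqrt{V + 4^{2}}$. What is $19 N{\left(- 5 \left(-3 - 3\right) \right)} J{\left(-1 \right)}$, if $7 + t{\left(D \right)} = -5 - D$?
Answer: $2 - \sqrt{15} \approx -1.873$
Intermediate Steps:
$t{\left(D \right)} = -12 - D$ ($t{\left(D \right)} = -7 - \left(5 + D\right) = -12 - D$)
$J{\left(V \right)} = 2 - \sqrt{16 + V}$ ($J{\left(V \right)} = 2 - \sqrt{V + 4^{2}} = 2 - \sqrt{V + 16} = 2 - \sqrt{16 + V}$)
$N{\left(u \right)} = \frac{1}{-11 + u}$ ($N{\left(u \right)} = \frac{2 - 1}{u - 11} = 1 \frac{1}{u + \left(-12 + 1\right)} = 1 \frac{1}{u - 11} = 1 \frac{1}{-11 + u} = \frac{1}{-11 + u}$)
$19 N{\left(- 5 \left(-3 - 3\right) \right)} J{\left(-1 \right)} = \frac{19}{-11 - 5 \left(-3 - 3\right)} \left(2 - \sqrt{16 - 1}\right) = \frac{19}{-11 - -30} \left(2 - \sqrt{15}\right) = \frac{19}{-11 + 30} \left(2 - \sqrt{15}\right) = \frac{19}{19} \left(2 - \sqrt{15}\right) = 19 \cdot \frac{1}{19} \left(2 - \sqrt{15}\right) = 1 \left(2 - \sqrt{15}\right) = 2 - \sqrt{15}$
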